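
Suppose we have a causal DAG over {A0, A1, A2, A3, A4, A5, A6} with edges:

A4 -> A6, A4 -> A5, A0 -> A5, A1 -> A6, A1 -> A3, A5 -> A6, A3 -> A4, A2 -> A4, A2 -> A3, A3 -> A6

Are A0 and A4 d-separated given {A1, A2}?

Yes

We examine all 6 paths between A0 and A4:
Path 1: A0 → A5 → A6 ← A1 → A3 → A4
  A6 is a collider here and neither A6 nor any of its descendants is conditioned on, so the collider stays closed — the path is blocked at A6.
Path 2: A0 → A5 → A6 ← A1 → A3 ← A2 → A4
  A6 is a collider here and neither A6 nor any of its descendants is conditioned on, so the collider stays closed — the path is blocked at A6.
Path 3: A0 → A5 → A6 ← A3 → A4
  A6 is a collider here and neither A6 nor any of its descendants is conditioned on, so the collider stays closed — the path is blocked at A6.
Path 4: A0 → A5 → A6 ← A3 ← A2 → A4
  A6 is a collider here and neither A6 nor any of its descendants is conditioned on, so the collider stays closed — the path is blocked at A6.
Path 5: A0 → A5 → A6 ← A4
  A6 is a collider here and neither A6 nor any of its descendants is conditioned on, so the collider stays closed — the path is blocked at A6.
Path 6: A0 → A5 ← A4
  A5 is a collider here and neither A5 nor any of its descendants is conditioned on, so the collider stays closed — the path is blocked at A5.
All paths are blocked; A0 ⊥ A4 | {A1, A2} holds.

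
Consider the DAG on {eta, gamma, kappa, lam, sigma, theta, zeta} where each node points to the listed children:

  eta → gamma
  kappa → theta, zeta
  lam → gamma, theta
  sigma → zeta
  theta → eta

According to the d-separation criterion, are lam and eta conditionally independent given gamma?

No

2 paths connect lam and eta; each must be blocked for d-separation to hold:
  1. lam → theta → eta — theta:chain[open] ⇒ active
  2. lam → gamma ← eta — gamma:collider[open] ⇒ active
At least one path is unblocked, so d-separation fails.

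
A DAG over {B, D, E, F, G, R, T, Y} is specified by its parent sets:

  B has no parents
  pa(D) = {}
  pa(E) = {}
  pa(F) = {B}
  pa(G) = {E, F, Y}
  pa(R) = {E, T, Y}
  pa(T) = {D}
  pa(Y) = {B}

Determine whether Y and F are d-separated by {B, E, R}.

Yes

We examine all 3 paths between Y and F:
  1. Y → R ← E → G ← F — R:collider[open]; E:fork[blocks]; G:collider[blocks] ⇒ blocked
  2. Y → G ← F — G:collider[blocks] ⇒ blocked
  3. Y ← B → F — B:fork[blocks] ⇒ blocked
Every path is blocked, so Y and F are d-separated given {B, E, R}.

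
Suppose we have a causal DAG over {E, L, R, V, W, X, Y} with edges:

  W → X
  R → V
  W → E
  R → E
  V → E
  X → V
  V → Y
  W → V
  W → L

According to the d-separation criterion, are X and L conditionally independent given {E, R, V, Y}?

No

Enumerating the 4 paths from X to L and testing each for blocking by {E, R, V, Y}:
Path 1: X → V ← W → L
  V is a collider and V is conditioned on, which opens it; W is a fork and W is not conditioned on — no node blocks this path, so it is active.
Path 2: X → V → E ← W → L
  V is a chain here and V is conditioned on, so the path is blocked at V.
Path 3: X → V ← R → E ← W → L
  R is a fork here and R is conditioned on, so the path is blocked at R.
Path 4: X ← W → L
  W is a fork and W is not conditioned on — no node blocks this path, so it is active.
Since the path X → V ← W → L is active, X and L are not d-separated given {E, R, V, Y}.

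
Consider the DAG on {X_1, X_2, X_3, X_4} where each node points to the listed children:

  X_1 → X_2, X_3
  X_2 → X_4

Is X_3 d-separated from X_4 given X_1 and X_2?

The only undirected path from X_3 to X_4 is:
Path 1: X_3 ← X_1 → X_2 → X_4
  X_1 is a fork here and X_1 is conditioned on, so the path is blocked at X_1.
Every path is blocked, so X_3 and X_4 are d-separated given {X_1, X_2}.

Yes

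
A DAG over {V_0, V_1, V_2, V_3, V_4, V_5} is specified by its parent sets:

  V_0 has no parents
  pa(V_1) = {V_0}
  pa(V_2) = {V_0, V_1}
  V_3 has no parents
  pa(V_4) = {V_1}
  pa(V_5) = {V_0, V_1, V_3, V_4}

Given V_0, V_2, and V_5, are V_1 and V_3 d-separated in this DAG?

Enumerating the 4 paths from V_1 to V_3 and testing each for blocking by {V_0, V_2, V_5}:
  1. V_1 → V_5 ← V_3 — V_5:collider[open] ⇒ active
  2. V_1 ← V_0 → V_5 ← V_3 — V_0:fork[blocks]; V_5:collider[open] ⇒ blocked
  3. V_1 → V_4 → V_5 ← V_3 — V_4:chain[open]; V_5:collider[open] ⇒ active
  4. V_1 → V_2 ← V_0 → V_5 ← V_3 — V_2:collider[open]; V_0:fork[blocks]; V_5:collider[open] ⇒ blocked
At least one path is unblocked, so d-separation fails.

No — V_1 and V_3 are not d-separated given {V_0, V_2, V_5}.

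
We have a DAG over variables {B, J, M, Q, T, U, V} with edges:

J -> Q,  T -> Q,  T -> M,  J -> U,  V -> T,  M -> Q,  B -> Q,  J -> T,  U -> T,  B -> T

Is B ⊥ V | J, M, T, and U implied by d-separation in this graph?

No

5 paths connect B and V; each must be blocked for d-separation to hold:
  1. B → T ← V — T:collider[open] ⇒ active
  2. B → Q ← J → T ← V — Q:collider[blocks]; J:fork[blocks]; T:collider[open] ⇒ blocked
  3. B → Q ← J → U → T ← V — Q:collider[blocks]; J:fork[blocks]; U:chain[blocks]; T:collider[open] ⇒ blocked
  4. B → Q ← T ← V — Q:collider[blocks]; T:chain[blocks] ⇒ blocked
  5. B → Q ← M ← T ← V — Q:collider[blocks]; M:chain[blocks]; T:chain[blocks] ⇒ blocked
Because an active path exists, B and V are not d-separated.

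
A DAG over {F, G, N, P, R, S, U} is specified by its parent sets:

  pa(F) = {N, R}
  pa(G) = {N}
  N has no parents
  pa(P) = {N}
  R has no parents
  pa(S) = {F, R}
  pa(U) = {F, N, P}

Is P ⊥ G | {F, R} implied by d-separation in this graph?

No

There are 3 undirected paths between P and G; checking each against the conditioning set {F, R}:
Path 1: P → U ← F ← N → G
  U is a collider here and neither U nor any of its descendants is conditioned on, so the collider stays closed — the path is blocked at U.
Path 2: P → U ← N → G
  U is a collider here and neither U nor any of its descendants is conditioned on, so the collider stays closed — the path is blocked at U.
Path 3: P ← N → G
  N is a fork and N is not conditioned on — no node blocks this path, so it is active.
Since the path P ← N → G is active, P and G are not d-separated given {F, R}.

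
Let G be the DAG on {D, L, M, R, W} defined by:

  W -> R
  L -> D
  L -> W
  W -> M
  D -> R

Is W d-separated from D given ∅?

No — W and D are not d-separated given ∅.

2 paths connect W and D; each must be blocked for d-separation to hold:
  1. W ← L → D — L:fork[open] ⇒ active
  2. W → R ← D — R:collider[blocks] ⇒ blocked
At least one path is unblocked, so d-separation fails.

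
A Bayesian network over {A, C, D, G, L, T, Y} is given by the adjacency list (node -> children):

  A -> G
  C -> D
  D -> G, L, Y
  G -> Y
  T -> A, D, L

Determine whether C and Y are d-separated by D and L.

There are 4 undirected paths between C and Y; checking each against the conditioning set {D, L}:
Path 1: C → D ← T → A → G → Y
  D is a collider and D is conditioned on, which opens it; T is a fork and T is not conditioned on; A is a chain and A is not conditioned on; G is a chain and G is not conditioned on — no node blocks this path, so it is active.
Path 2: C → D → L ← T → A → G → Y
  D is a chain here and D is conditioned on, so the path is blocked at D.
Path 3: C → D → G → Y
  D is a chain here and D is conditioned on, so the path is blocked at D.
Path 4: C → D → Y
  D is a chain here and D is conditioned on, so the path is blocked at D.
At least one path is unblocked, so d-separation fails.

No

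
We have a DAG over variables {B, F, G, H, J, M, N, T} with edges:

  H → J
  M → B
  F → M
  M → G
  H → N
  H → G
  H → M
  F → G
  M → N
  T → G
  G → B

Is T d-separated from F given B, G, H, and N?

No

We examine all 5 paths between T and F:
Path 1: T → G ← F
  G is a collider and G is conditioned on, which opens it — no node blocks this path, so it is active.
Path 2: T → G ← M ← F
  G is a collider and G is conditioned on, which opens it; M is a chain and M is not conditioned on — no node blocks this path, so it is active.
Path 3: T → G → B ← M ← F
  G is a chain here and G is conditioned on, so the path is blocked at G.
Path 4: T → G ← H → M ← F
  H is a fork here and H is conditioned on, so the path is blocked at H.
Path 5: T → G ← H → N ← M ← F
  H is a fork here and H is conditioned on, so the path is blocked at H.
Because an active path exists, T and F are not d-separated.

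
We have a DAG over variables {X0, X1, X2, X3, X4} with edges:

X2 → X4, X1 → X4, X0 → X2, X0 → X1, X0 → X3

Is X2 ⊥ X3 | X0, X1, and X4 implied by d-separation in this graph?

Enumerating the 2 paths from X2 to X3 and testing each for blocking by {X0, X1, X4}:
Path 1: X2 → X4 ← X1 ← X0 → X3
  X1 is a chain here and X1 is conditioned on, so the path is blocked at X1.
Path 2: X2 ← X0 → X3
  X0 is a fork here and X0 is conditioned on, so the path is blocked at X0.
Since every path is blocked, d-separation holds.

Yes — X2 and X3 are d-separated given {X0, X1, X4}.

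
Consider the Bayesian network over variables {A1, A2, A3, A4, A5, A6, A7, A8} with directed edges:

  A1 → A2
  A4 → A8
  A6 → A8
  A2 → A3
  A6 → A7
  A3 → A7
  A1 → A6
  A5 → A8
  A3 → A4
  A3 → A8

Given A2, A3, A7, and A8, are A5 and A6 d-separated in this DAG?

We examine all 5 paths between A5 and A6:
Path 1: A5 → A8 ← A6
  A8 is a collider and A8 is conditioned on, which opens it — no node blocks this path, so it is active.
Path 2: A5 → A8 ← A3 → A7 ← A6
  A3 is a fork here and A3 is conditioned on, so the path is blocked at A3.
Path 3: A5 → A8 ← A3 ← A2 ← A1 → A6
  A3 is a chain here and A3 is conditioned on, so the path is blocked at A3.
Path 4: A5 → A8 ← A4 ← A3 → A7 ← A6
  A3 is a fork here and A3 is conditioned on, so the path is blocked at A3.
Path 5: A5 → A8 ← A4 ← A3 ← A2 ← A1 → A6
  A3 is a chain here and A3 is conditioned on, so the path is blocked at A3.
At least one path is unblocked, so d-separation fails.

No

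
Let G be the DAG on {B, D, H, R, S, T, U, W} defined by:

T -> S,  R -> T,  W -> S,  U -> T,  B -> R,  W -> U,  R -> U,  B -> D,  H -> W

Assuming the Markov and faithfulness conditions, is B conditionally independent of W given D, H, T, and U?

No

Enumerating the 4 paths from B to W and testing each for blocking by {D, H, T, U}:
  1. B → R → T → S ← W — R:chain[open]; T:chain[blocks]; S:collider[blocks] ⇒ blocked
  2. B → R → T ← U ← W — R:chain[open]; T:collider[open]; U:chain[blocks] ⇒ blocked
  3. B → R → U ← W — R:chain[open]; U:collider[open] ⇒ active
  4. B → R → U → T → S ← W — R:chain[open]; U:chain[blocks]; T:chain[blocks]; S:collider[blocks] ⇒ blocked
At least one path is unblocked, so d-separation fails.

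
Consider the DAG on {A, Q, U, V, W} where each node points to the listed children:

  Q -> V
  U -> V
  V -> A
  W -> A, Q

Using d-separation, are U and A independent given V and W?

Enumerating the 2 paths from U to A and testing each for blocking by {V, W}:
Path 1: U → V → A
  V is a chain here and V is conditioned on, so the path is blocked at V.
Path 2: U → V ← Q ← W → A
  W is a fork here and W is conditioned on, so the path is blocked at W.
Since every path is blocked, d-separation holds.

Yes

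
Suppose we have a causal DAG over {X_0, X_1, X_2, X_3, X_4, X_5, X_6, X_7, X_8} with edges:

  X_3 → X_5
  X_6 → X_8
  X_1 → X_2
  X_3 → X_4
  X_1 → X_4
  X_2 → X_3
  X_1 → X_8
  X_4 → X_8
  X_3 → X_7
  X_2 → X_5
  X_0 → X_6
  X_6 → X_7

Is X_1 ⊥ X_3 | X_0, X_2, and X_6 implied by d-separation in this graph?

There are 6 undirected paths between X_1 and X_3; checking each against the conditioning set {X_0, X_2, X_6}:
Path 1: X_1 → X_4 ← X_3
  X_4 is a collider here and neither X_4 nor any of its descendants is conditioned on, so the collider stays closed — the path is blocked at X_4.
Path 2: X_1 → X_4 → X_8 ← X_6 → X_7 ← X_3
  X_8 is a collider here and neither X_8 nor any of its descendants is conditioned on, so the collider stays closed — the path is blocked at X_8.
Path 3: X_1 → X_2 → X_5 ← X_3
  X_2 is a chain here and X_2 is conditioned on, so the path is blocked at X_2.
Path 4: X_1 → X_2 → X_3
  X_2 is a chain here and X_2 is conditioned on, so the path is blocked at X_2.
Path 5: X_1 → X_8 ← X_4 ← X_3
  X_8 is a collider here and neither X_8 nor any of its descendants is conditioned on, so the collider stays closed — the path is blocked at X_8.
Path 6: X_1 → X_8 ← X_6 → X_7 ← X_3
  X_8 is a collider here and neither X_8 nor any of its descendants is conditioned on, so the collider stays closed — the path is blocked at X_8.
Every path is blocked, so X_1 and X_3 are d-separated given {X_0, X_2, X_6}.

Yes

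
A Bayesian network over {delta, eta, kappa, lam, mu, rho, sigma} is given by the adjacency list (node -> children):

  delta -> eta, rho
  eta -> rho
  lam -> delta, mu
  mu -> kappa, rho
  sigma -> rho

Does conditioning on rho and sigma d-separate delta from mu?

No — delta and mu are not d-separated given {rho, sigma}.

There are 3 undirected paths between delta and mu; checking each against the conditioning set {rho, sigma}:
  1. delta → eta → rho ← mu — eta:chain[open]; rho:collider[open] ⇒ active
  2. delta → rho ← mu — rho:collider[open] ⇒ active
  3. delta ← lam → mu — lam:fork[open] ⇒ active
Since the path delta → eta → rho ← mu is active, delta and mu are not d-separated given {rho, sigma}.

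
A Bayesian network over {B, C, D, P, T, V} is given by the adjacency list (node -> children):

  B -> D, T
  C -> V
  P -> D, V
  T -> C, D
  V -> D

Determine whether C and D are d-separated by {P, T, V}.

Yes

There are 4 undirected paths between C and D; checking each against the conditioning set {P, T, V}:
  1. C ← T → D — T:fork[blocks] ⇒ blocked
  2. C ← T ← B → D — T:chain[blocks]; B:fork[open] ⇒ blocked
  3. C → V → D — V:chain[blocks] ⇒ blocked
  4. C → V ← P → D — V:collider[open]; P:fork[blocks] ⇒ blocked
Since every path is blocked, d-separation holds.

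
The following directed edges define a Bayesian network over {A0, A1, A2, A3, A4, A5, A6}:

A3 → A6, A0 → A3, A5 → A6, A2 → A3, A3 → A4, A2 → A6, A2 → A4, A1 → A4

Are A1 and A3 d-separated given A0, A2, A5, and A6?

Enumerating the 3 paths from A1 to A3 and testing each for blocking by {A0, A2, A5, A6}:
  1. A1 → A4 ← A2 → A3 — A4:collider[blocks]; A2:fork[blocks] ⇒ blocked
  2. A1 → A4 ← A2 → A6 ← A3 — A4:collider[blocks]; A2:fork[blocks]; A6:collider[open] ⇒ blocked
  3. A1 → A4 ← A3 — A4:collider[blocks] ⇒ blocked
Every path is blocked, so A1 and A3 are d-separated given {A0, A2, A5, A6}.

Yes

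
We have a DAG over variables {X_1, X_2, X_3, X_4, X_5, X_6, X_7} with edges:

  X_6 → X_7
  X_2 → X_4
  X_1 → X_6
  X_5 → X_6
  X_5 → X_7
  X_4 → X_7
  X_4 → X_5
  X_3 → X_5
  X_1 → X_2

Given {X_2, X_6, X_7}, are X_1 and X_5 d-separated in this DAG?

No

6 paths connect X_1 and X_5; each must be blocked for d-separation to hold:
Path 1: X_1 → X_2 → X_4 → X_7 ← X_5
  X_2 is a chain here and X_2 is conditioned on, so the path is blocked at X_2.
Path 2: X_1 → X_2 → X_4 → X_7 ← X_6 ← X_5
  X_2 is a chain here and X_2 is conditioned on, so the path is blocked at X_2.
Path 3: X_1 → X_2 → X_4 → X_5
  X_2 is a chain here and X_2 is conditioned on, so the path is blocked at X_2.
Path 4: X_1 → X_6 → X_7 ← X_4 → X_5
  X_6 is a chain here and X_6 is conditioned on, so the path is blocked at X_6.
Path 5: X_1 → X_6 → X_7 ← X_5
  X_6 is a chain here and X_6 is conditioned on, so the path is blocked at X_6.
Path 6: X_1 → X_6 ← X_5
  X_6 is a collider and X_6 is conditioned on, which opens it — no node blocks this path, so it is active.
Since the path X_1 → X_6 ← X_5 is active, X_1 and X_5 are not d-separated given {X_2, X_6, X_7}.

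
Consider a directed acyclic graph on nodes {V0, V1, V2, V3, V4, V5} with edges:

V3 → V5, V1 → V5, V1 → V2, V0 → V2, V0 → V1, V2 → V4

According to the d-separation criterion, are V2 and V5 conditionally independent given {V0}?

We examine all 2 paths between V2 and V5:
Path 1: V2 ← V0 → V1 → V5
  V0 is a fork here and V0 is conditioned on, so the path is blocked at V0.
Path 2: V2 ← V1 → V5
  V1 is a fork and V1 is not conditioned on — no node blocks this path, so it is active.
Because an active path exists, V2 and V5 are not d-separated.

No — V2 and V5 are not d-separated given {V0}.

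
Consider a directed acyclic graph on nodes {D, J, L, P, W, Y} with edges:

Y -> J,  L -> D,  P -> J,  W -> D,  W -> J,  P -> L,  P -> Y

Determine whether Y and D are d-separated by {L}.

Yes

We examine all 4 paths between Y and D:
  1. Y ← P → L → D — P:fork[open]; L:chain[blocks] ⇒ blocked
  2. Y ← P → J ← W → D — P:fork[open]; J:collider[blocks]; W:fork[open] ⇒ blocked
  3. Y → J ← W → D — J:collider[blocks]; W:fork[open] ⇒ blocked
  4. Y → J ← P → L → D — J:collider[blocks]; P:fork[open]; L:chain[blocks] ⇒ blocked
Since every path is blocked, d-separation holds.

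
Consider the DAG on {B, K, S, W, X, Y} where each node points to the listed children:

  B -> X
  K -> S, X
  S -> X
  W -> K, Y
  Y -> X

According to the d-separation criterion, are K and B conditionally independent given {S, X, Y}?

We examine all 3 paths between K and B:
Path 1: K → X ← B
  X is a collider and X is conditioned on, which opens it — no node blocks this path, so it is active.
Path 2: K → S → X ← B
  S is a chain here and S is conditioned on, so the path is blocked at S.
Path 3: K ← W → Y → X ← B
  Y is a chain here and Y is conditioned on, so the path is blocked at Y.
At least one path is unblocked, so d-separation fails.

No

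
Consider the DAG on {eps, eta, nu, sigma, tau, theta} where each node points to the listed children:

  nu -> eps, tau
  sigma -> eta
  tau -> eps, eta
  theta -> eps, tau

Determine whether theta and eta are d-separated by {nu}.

We examine all 3 paths between theta and eta:
Path 1: theta → eps ← nu → tau → eta
  eps is a collider here and neither eps nor any of its descendants is conditioned on, so the collider stays closed — the path is blocked at eps.
Path 2: theta → eps ← tau → eta
  eps is a collider here and neither eps nor any of its descendants is conditioned on, so the collider stays closed — the path is blocked at eps.
Path 3: theta → tau → eta
  tau is a chain and tau is not conditioned on — no node blocks this path, so it is active.
Since the path theta → tau → eta is active, theta and eta are not d-separated given {nu}.

No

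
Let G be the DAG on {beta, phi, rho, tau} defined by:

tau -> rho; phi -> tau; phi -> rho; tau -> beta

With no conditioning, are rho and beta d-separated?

No

2 paths connect rho and beta; each must be blocked for d-separation to hold:
  1. rho ← tau → beta — tau:fork[open] ⇒ active
  2. rho ← phi → tau → beta — phi:fork[open]; tau:chain[open] ⇒ active
Since the path rho ← tau → beta is active, rho and beta are not d-separated given ∅.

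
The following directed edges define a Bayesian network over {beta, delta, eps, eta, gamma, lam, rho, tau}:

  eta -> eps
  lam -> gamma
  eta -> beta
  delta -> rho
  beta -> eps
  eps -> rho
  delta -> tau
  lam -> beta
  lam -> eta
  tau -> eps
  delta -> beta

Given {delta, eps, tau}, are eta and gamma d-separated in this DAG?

5 paths connect eta and gamma; each must be blocked for d-separation to hold:
Path 1: eta ← lam → gamma
  lam is a fork and lam is not conditioned on — no node blocks this path, so it is active.
Path 2: eta → eps ← tau ← delta → beta ← lam → gamma
  tau is a chain here and tau is conditioned on, so the path is blocked at tau.
Path 3: eta → eps → rho ← delta → beta ← lam → gamma
  eps is a chain here and eps is conditioned on, so the path is blocked at eps.
Path 4: eta → eps ← beta ← lam → gamma
  eps is a collider and eps is conditioned on, which opens it; beta is a chain and beta is not conditioned on; lam is a fork and lam is not conditioned on — no node blocks this path, so it is active.
Path 5: eta → beta ← lam → gamma
  beta is a collider and its descendant eps is conditioned on, which opens it; lam is a fork and lam is not conditioned on — no node blocks this path, so it is active.
Since the path eta ← lam → gamma is active, eta and gamma are not d-separated given {delta, eps, tau}.

No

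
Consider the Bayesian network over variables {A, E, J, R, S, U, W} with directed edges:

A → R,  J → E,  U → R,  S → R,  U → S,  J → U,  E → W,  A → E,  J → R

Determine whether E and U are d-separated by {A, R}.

No — E and U are not d-separated given {A, R}.

We examine all 6 paths between E and U:
Path 1: E ← J → U
  J is a fork and J is not conditioned on — no node blocks this path, so it is active.
Path 2: E ← J → R ← U
  J is a fork and J is not conditioned on; R is a collider and R is conditioned on, which opens it — no node blocks this path, so it is active.
Path 3: E ← J → R ← S ← U
  J is a fork and J is not conditioned on; R is a collider and R is conditioned on, which opens it; S is a chain and S is not conditioned on — no node blocks this path, so it is active.
Path 4: E ← A → R ← U
  A is a fork here and A is conditioned on, so the path is blocked at A.
Path 5: E ← A → R ← J → U
  A is a fork here and A is conditioned on, so the path is blocked at A.
Path 6: E ← A → R ← S ← U
  A is a fork here and A is conditioned on, so the path is blocked at A.
Since the path E ← J → U is active, E and U are not d-separated given {A, R}.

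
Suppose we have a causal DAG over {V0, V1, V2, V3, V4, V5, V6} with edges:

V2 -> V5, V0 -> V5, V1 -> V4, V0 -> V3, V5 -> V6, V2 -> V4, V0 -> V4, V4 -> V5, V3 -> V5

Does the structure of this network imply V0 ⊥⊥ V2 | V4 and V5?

There are 6 undirected paths between V0 and V2; checking each against the conditioning set {V4, V5}:
Path 1: V0 → V4 → V5 ← V2
  V4 is a chain here and V4 is conditioned on, so the path is blocked at V4.
Path 2: V0 → V4 ← V2
  V4 is a collider and V4 is conditioned on, which opens it — no node blocks this path, so it is active.
Path 3: V0 → V5 ← V4 ← V2
  V4 is a chain here and V4 is conditioned on, so the path is blocked at V4.
Path 4: V0 → V5 ← V2
  V5 is a collider and V5 is conditioned on, which opens it — no node blocks this path, so it is active.
Path 5: V0 → V3 → V5 ← V4 ← V2
  V4 is a chain here and V4 is conditioned on, so the path is blocked at V4.
Path 6: V0 → V3 → V5 ← V2
  V3 is a chain and V3 is not conditioned on; V5 is a collider and V5 is conditioned on, which opens it — no node blocks this path, so it is active.
Since the path V0 → V4 ← V2 is active, V0 and V2 are not d-separated given {V4, V5}.

No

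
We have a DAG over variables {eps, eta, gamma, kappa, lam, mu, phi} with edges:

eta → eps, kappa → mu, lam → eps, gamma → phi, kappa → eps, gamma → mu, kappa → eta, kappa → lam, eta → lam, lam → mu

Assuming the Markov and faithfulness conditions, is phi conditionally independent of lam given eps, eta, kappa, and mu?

There are 6 undirected paths between phi and lam; checking each against the conditioning set {eps, eta, kappa, mu}:
Path 1: phi ← gamma → mu ← kappa → eps ← eta → lam
  kappa is a fork here and kappa is conditioned on, so the path is blocked at kappa.
Path 2: phi ← gamma → mu ← kappa → eps ← lam
  kappa is a fork here and kappa is conditioned on, so the path is blocked at kappa.
Path 3: phi ← gamma → mu ← kappa → eta → eps ← lam
  kappa is a fork here and kappa is conditioned on, so the path is blocked at kappa.
Path 4: phi ← gamma → mu ← kappa → eta → lam
  kappa is a fork here and kappa is conditioned on, so the path is blocked at kappa.
Path 5: phi ← gamma → mu ← kappa → lam
  kappa is a fork here and kappa is conditioned on, so the path is blocked at kappa.
Path 6: phi ← gamma → mu ← lam
  gamma is a fork and gamma is not conditioned on; mu is a collider and mu is conditioned on, which opens it — no node blocks this path, so it is active.
Because an active path exists, phi and lam are not d-separated.

No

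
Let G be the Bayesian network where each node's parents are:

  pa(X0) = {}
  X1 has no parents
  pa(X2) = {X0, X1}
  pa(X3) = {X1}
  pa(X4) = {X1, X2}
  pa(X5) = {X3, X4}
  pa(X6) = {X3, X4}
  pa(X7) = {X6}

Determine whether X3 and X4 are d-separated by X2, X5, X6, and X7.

We examine all 4 paths between X3 and X4:
Path 1: X3 → X5 ← X4
  X5 is a collider and X5 is conditioned on, which opens it — no node blocks this path, so it is active.
Path 2: X3 → X6 ← X4
  X6 is a collider and X6 is conditioned on, which opens it — no node blocks this path, so it is active.
Path 3: X3 ← X1 → X4
  X1 is a fork and X1 is not conditioned on — no node blocks this path, so it is active.
Path 4: X3 ← X1 → X2 → X4
  X2 is a chain here and X2 is conditioned on, so the path is blocked at X2.
Since the path X3 → X5 ← X4 is active, X3 and X4 are not d-separated given {X2, X5, X6, X7}.

No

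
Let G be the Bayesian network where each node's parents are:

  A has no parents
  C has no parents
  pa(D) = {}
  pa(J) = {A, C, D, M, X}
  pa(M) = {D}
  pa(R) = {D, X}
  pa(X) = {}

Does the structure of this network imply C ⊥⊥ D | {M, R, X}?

3 paths connect C and D; each must be blocked for d-separation to hold:
  1. C → J ← X → R ← D — J:collider[blocks]; X:fork[blocks]; R:collider[open] ⇒ blocked
  2. C → J ← M ← D — J:collider[blocks]; M:chain[blocks] ⇒ blocked
  3. C → J ← D — J:collider[blocks] ⇒ blocked
Since every path is blocked, d-separation holds.

Yes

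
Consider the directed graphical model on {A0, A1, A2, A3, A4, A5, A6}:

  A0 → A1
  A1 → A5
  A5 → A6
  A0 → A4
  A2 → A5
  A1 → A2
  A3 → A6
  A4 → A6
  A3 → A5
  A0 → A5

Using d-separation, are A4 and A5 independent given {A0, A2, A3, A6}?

No

There are 5 undirected paths between A4 and A5; checking each against the conditioning set {A0, A2, A3, A6}:
  1. A4 ← A0 → A5 — A0:fork[blocks] ⇒ blocked
  2. A4 ← A0 → A1 → A5 — A0:fork[blocks]; A1:chain[open] ⇒ blocked
  3. A4 ← A0 → A1 → A2 → A5 — A0:fork[blocks]; A1:chain[open]; A2:chain[blocks] ⇒ blocked
  4. A4 → A6 ← A5 — A6:collider[open] ⇒ active
  5. A4 → A6 ← A3 → A5 — A6:collider[open]; A3:fork[blocks] ⇒ blocked
At least one path is unblocked, so d-separation fails.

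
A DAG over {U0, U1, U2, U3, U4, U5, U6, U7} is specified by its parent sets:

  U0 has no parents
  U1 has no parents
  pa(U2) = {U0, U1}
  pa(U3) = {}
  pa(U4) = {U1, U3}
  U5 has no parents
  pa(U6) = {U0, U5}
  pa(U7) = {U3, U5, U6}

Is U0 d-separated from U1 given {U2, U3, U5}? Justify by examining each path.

No

Enumerating the 3 paths from U0 to U1 and testing each for blocking by {U2, U3, U5}:
Path 1: U0 → U6 → U7 ← U3 → U4 ← U1
  U7 is a collider here and neither U7 nor any of its descendants is conditioned on, so the collider stays closed — the path is blocked at U7.
Path 2: U0 → U6 ← U5 → U7 ← U3 → U4 ← U1
  U6 is a collider here and neither U6 nor any of its descendants is conditioned on, so the collider stays closed — the path is blocked at U6.
Path 3: U0 → U2 ← U1
  U2 is a collider and U2 is conditioned on, which opens it — no node blocks this path, so it is active.
At least one path is unblocked, so d-separation fails.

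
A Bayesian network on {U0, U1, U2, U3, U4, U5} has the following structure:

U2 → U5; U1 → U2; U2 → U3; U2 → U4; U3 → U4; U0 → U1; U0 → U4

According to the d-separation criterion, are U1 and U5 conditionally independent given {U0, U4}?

No

There are 3 undirected paths between U1 and U5; checking each against the conditioning set {U0, U4}:
Path 1: U1 ← U0 → U4 ← U3 ← U2 → U5
  U0 is a fork here and U0 is conditioned on, so the path is blocked at U0.
Path 2: U1 ← U0 → U4 ← U2 → U5
  U0 is a fork here and U0 is conditioned on, so the path is blocked at U0.
Path 3: U1 → U2 → U5
  U2 is a chain and U2 is not conditioned on — no node blocks this path, so it is active.
At least one path is unblocked, so d-separation fails.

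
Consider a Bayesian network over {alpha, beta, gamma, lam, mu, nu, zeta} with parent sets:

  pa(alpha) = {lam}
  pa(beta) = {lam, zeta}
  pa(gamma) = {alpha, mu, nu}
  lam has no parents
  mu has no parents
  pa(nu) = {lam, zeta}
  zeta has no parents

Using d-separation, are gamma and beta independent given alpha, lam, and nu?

Yes — gamma and beta are d-separated given {alpha, lam, nu}.

Enumerating the 4 paths from gamma to beta and testing each for blocking by {alpha, lam, nu}:
Path 1: gamma ← nu ← zeta → beta
  nu is a chain here and nu is conditioned on, so the path is blocked at nu.
Path 2: gamma ← nu ← lam → beta
  nu is a chain here and nu is conditioned on, so the path is blocked at nu.
Path 3: gamma ← alpha ← lam → nu ← zeta → beta
  alpha is a chain here and alpha is conditioned on, so the path is blocked at alpha.
Path 4: gamma ← alpha ← lam → beta
  alpha is a chain here and alpha is conditioned on, so the path is blocked at alpha.
Every path is blocked, so gamma and beta are d-separated given {alpha, lam, nu}.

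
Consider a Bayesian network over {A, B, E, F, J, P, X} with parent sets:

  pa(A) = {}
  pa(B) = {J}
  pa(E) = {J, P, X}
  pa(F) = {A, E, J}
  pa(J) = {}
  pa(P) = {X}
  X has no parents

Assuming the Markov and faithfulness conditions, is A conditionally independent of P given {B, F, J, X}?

No

Enumerating the 4 paths from A to P and testing each for blocking by {B, F, J, X}:
Path 1: A → F ← J → E ← X → P
  J is a fork here and J is conditioned on, so the path is blocked at J.
Path 2: A → F ← J → E ← P
  J is a fork here and J is conditioned on, so the path is blocked at J.
Path 3: A → F ← E ← X → P
  X is a fork here and X is conditioned on, so the path is blocked at X.
Path 4: A → F ← E ← P
  F is a collider and F is conditioned on, which opens it; E is a chain and E is not conditioned on — no node blocks this path, so it is active.
At least one path is unblocked, so d-separation fails.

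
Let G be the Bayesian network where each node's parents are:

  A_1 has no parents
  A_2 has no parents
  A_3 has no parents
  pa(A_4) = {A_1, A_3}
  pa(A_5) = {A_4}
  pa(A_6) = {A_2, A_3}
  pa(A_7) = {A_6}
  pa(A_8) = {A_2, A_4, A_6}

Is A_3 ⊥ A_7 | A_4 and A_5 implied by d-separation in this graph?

No

Enumerating the 3 paths from A_3 to A_7 and testing each for blocking by {A_4, A_5}:
  1. A_3 → A_6 → A_7 — A_6:chain[open] ⇒ active
  2. A_3 → A_4 → A_8 ← A_6 → A_7 — A_4:chain[blocks]; A_8:collider[blocks]; A_6:fork[open] ⇒ blocked
  3. A_3 → A_4 → A_8 ← A_2 → A_6 → A_7 — A_4:chain[blocks]; A_8:collider[blocks]; A_2:fork[open]; A_6:chain[open] ⇒ blocked
At least one path is unblocked, so d-separation fails.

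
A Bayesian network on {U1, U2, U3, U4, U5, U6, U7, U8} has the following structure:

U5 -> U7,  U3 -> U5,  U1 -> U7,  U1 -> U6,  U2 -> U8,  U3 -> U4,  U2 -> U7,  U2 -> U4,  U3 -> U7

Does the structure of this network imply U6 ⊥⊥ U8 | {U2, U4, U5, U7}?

Yes

We examine all 3 paths between U6 and U8:
  1. U6 ← U1 → U7 ← U3 → U4 ← U2 → U8 — U1:fork[open]; U7:collider[open]; U3:fork[open]; U4:collider[open]; U2:fork[blocks] ⇒ blocked
  2. U6 ← U1 → U7 ← U2 → U8 — U1:fork[open]; U7:collider[open]; U2:fork[blocks] ⇒ blocked
  3. U6 ← U1 → U7 ← U5 ← U3 → U4 ← U2 → U8 — U1:fork[open]; U7:collider[open]; U5:chain[blocks]; U3:fork[open]; U4:collider[open]; U2:fork[blocks] ⇒ blocked
All paths are blocked; U6 ⊥ U8 | {U2, U4, U5, U7} holds.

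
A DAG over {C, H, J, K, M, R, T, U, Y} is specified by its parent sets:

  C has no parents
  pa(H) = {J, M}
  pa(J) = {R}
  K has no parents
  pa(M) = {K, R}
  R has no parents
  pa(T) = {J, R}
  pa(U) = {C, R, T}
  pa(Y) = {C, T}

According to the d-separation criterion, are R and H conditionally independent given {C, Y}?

There are 5 undirected paths between R and H; checking each against the conditioning set {C, Y}:
  1. R → U ← C → Y ← T ← J → H — U:collider[blocks]; C:fork[blocks]; Y:collider[open]; T:chain[open]; J:fork[open] ⇒ blocked
  2. R → U ← T ← J → H — U:collider[blocks]; T:chain[open]; J:fork[open] ⇒ blocked
  3. R → J → H — J:chain[open] ⇒ active
  4. R → T ← J → H — T:collider[open]; J:fork[open] ⇒ active
  5. R → M → H — M:chain[open] ⇒ active
Because an active path exists, R and H are not d-separated.

No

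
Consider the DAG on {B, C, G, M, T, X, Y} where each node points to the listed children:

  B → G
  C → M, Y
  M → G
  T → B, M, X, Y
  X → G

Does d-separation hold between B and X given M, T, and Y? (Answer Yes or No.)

Enumerating the 6 paths from B to X and testing each for blocking by {M, T, Y}:
Path 1: B ← T → M → G ← X
  T is a fork here and T is conditioned on, so the path is blocked at T.
Path 2: B ← T → X
  T is a fork here and T is conditioned on, so the path is blocked at T.
Path 3: B ← T → Y ← C → M → G ← X
  T is a fork here and T is conditioned on, so the path is blocked at T.
Path 4: B → G ← M ← T → X
  G is a collider here and neither G nor any of its descendants is conditioned on, so the collider stays closed — the path is blocked at G.
Path 5: B → G ← M ← C → Y ← T → X
  G is a collider here and neither G nor any of its descendants is conditioned on, so the collider stays closed — the path is blocked at G.
Path 6: B → G ← X
  G is a collider here and neither G nor any of its descendants is conditioned on, so the collider stays closed — the path is blocked at G.
All paths are blocked; B ⊥ X | {M, T, Y} holds.

Yes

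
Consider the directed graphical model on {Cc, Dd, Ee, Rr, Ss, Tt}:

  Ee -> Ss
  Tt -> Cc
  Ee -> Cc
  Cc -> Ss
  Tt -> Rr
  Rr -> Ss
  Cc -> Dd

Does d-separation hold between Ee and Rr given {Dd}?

4 paths connect Ee and Rr; each must be blocked for d-separation to hold:
Path 1: Ee → Cc → Ss ← Rr
  Ss is a collider here and neither Ss nor any of its descendants is conditioned on, so the collider stays closed — the path is blocked at Ss.
Path 2: Ee → Cc ← Tt → Rr
  Cc is a collider and its descendant Dd is conditioned on, which opens it; Tt is a fork and Tt is not conditioned on — no node blocks this path, so it is active.
Path 3: Ee → Ss ← Cc ← Tt → Rr
  Ss is a collider here and neither Ss nor any of its descendants is conditioned on, so the collider stays closed — the path is blocked at Ss.
Path 4: Ee → Ss ← Rr
  Ss is a collider here and neither Ss nor any of its descendants is conditioned on, so the collider stays closed — the path is blocked at Ss.
Since the path Ee → Cc ← Tt → Rr is active, Ee and Rr are not d-separated given {Dd}.

No — Ee and Rr are not d-separated given {Dd}.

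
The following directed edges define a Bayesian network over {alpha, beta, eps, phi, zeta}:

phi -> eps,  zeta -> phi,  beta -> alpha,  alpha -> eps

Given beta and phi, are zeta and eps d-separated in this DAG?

Yes

Only one path connects zeta and eps:
Path 1: zeta → phi → eps
  phi is a chain here and phi is conditioned on, so the path is blocked at phi.
All paths are blocked; zeta ⊥ eps | {beta, phi} holds.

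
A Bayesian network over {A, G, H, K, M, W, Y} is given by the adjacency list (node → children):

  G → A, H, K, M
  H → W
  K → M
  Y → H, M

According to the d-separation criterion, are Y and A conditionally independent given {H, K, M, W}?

No

We examine all 3 paths between Y and A:
Path 1: Y → M ← G → A
  M is a collider and M is conditioned on, which opens it; G is a fork and G is not conditioned on — no node blocks this path, so it is active.
Path 2: Y → M ← K ← G → A
  K is a chain here and K is conditioned on, so the path is blocked at K.
Path 3: Y → H ← G → A
  H is a collider and H is conditioned on, which opens it; G is a fork and G is not conditioned on — no node blocks this path, so it is active.
Because an active path exists, Y and A are not d-separated.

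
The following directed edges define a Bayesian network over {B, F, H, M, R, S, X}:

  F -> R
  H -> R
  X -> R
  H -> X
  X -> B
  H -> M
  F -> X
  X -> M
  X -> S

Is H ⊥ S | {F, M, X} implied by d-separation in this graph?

Enumerating the 4 paths from H to S and testing each for blocking by {F, M, X}:
Path 1: H → M ← X → S
  X is a fork here and X is conditioned on, so the path is blocked at X.
Path 2: H → X → S
  X is a chain here and X is conditioned on, so the path is blocked at X.
Path 3: H → R ← F → X → S
  R is a collider here and neither R nor any of its descendants is conditioned on, so the collider stays closed — the path is blocked at R.
Path 4: H → R ← X → S
  R is a collider here and neither R nor any of its descendants is conditioned on, so the collider stays closed — the path is blocked at R.
Every path is blocked, so H and S are d-separated given {F, M, X}.

Yes — H and S are d-separated given {F, M, X}.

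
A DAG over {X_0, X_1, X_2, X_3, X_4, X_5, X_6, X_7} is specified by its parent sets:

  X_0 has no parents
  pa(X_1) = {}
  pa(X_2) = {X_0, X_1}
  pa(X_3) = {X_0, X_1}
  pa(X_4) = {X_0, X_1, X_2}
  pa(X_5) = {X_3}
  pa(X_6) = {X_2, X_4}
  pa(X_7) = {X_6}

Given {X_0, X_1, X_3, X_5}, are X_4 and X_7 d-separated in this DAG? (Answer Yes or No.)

6 paths connect X_4 and X_7; each must be blocked for d-separation to hold:
  1. X_4 ← X_1 → X_3 ← X_0 → X_2 → X_6 → X_7 — X_1:fork[blocks]; X_3:collider[open]; X_0:fork[blocks]; X_2:chain[open]; X_6:chain[open] ⇒ blocked
  2. X_4 ← X_1 → X_2 → X_6 → X_7 — X_1:fork[blocks]; X_2:chain[open]; X_6:chain[open] ⇒ blocked
  3. X_4 ← X_2 → X_6 → X_7 — X_2:fork[open]; X_6:chain[open] ⇒ active
  4. X_4 → X_6 → X_7 — X_6:chain[open] ⇒ active
  5. X_4 ← X_0 → X_3 ← X_1 → X_2 → X_6 → X_7 — X_0:fork[blocks]; X_3:collider[open]; X_1:fork[blocks]; X_2:chain[open]; X_6:chain[open] ⇒ blocked
  6. X_4 ← X_0 → X_2 → X_6 → X_7 — X_0:fork[blocks]; X_2:chain[open]; X_6:chain[open] ⇒ blocked
Because an active path exists, X_4 and X_7 are not d-separated.

No — X_4 and X_7 are not d-separated given {X_0, X_1, X_3, X_5}.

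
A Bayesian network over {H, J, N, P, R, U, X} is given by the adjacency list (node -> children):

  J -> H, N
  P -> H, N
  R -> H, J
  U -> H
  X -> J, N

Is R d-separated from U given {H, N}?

4 paths connect R and U; each must be blocked for d-separation to hold:
Path 1: R → J → N ← P → H ← U
  J is a chain and J is not conditioned on; N is a collider and N is conditioned on, which opens it; P is a fork and P is not conditioned on; H is a collider and H is conditioned on, which opens it — no node blocks this path, so it is active.
Path 2: R → J ← X → N ← P → H ← U
  J is a collider and its descendant N is conditioned on, which opens it; X is a fork and X is not conditioned on; N is a collider and N is conditioned on, which opens it; P is a fork and P is not conditioned on; H is a collider and H is conditioned on, which opens it — no node blocks this path, so it is active.
Path 3: R → J → H ← U
  J is a chain and J is not conditioned on; H is a collider and H is conditioned on, which opens it — no node blocks this path, so it is active.
Path 4: R → H ← U
  H is a collider and H is conditioned on, which opens it — no node blocks this path, so it is active.
Since the path R → J → N ← P → H ← U is active, R and U are not d-separated given {H, N}.

No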